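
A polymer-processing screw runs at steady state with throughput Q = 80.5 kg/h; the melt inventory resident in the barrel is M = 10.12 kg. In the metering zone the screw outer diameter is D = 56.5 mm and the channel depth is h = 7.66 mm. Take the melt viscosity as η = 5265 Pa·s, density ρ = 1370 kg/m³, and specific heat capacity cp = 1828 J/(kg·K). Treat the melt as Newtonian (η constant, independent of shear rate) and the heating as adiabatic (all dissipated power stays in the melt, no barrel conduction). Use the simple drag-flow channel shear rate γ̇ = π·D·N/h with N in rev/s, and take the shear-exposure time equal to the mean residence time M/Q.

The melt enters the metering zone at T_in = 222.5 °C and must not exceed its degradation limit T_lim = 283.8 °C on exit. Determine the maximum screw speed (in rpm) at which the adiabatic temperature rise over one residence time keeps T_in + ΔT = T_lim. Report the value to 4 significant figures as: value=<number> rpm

Q_s = Q / 3600 = 80.5 / 3600 = 0.0223611 kg/s
Mean residence time: t_res = M/Q_s = 10.12 kg / 0.0223611 kg/s = 452.571 s
Convert to metres: D = 0.0565 m, h = 0.00766 m
ΔT_a = T_lim − T_in = 283.8 − 222.5 = 61.3 K
γ̇_max² = ΔT_a·ρ·cp/(η·t_res) = 61.3·1370·1828/(5265·452.571) = 64.4276 s⁻²
γ̇_max = sqrt(64.4276) = 8.02668 s⁻¹
N_max = γ̇_max h / (πD) = 8.02668·0.00766/(π·0.0565) = 0.346391 rev/s → ×60 = 20.7834 rpm

value=20.78 rpm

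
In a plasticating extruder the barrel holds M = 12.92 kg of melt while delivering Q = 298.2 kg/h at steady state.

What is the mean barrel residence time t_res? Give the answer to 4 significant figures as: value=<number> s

Q_s = Q / 3600 = 298.2 / 3600 = 0.0828333 kg/s
Mean residence time: t_res = M/Q_s = 12.92 kg / 0.0828333 kg/s = 155.976 s

value=156.0 s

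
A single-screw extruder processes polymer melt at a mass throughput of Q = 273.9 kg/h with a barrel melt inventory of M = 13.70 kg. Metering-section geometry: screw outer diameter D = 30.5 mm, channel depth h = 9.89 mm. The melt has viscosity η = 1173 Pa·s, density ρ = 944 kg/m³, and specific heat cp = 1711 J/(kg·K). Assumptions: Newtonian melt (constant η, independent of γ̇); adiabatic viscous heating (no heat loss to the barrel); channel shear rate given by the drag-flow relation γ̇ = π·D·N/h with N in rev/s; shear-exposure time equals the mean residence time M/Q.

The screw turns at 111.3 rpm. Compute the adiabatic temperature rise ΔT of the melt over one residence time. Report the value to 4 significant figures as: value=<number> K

Q_s = Q / 3600 = 273.9 / 3600 = 0.0760833 kg/s
Mean residence time: t_res = M/Q_s = 13.70 kg / 0.0760833 kg/s = 180.066 s
D = 30.5 mm = 0.0305 m;  h = 9.89 mm = 0.00989 m;  N = 111.3 rpm / 60 = 1.855 rev/s
γ̇ = π D N / h = (π)(0.0305)(1.855) / 0.00989 = 17.972 s⁻¹
ΔT = η·γ̇²·t_res/(ρ·cp) = [1173 × 17.972² × 180.066] / [944 × 1711] = 42.2378 K

value=42.24 K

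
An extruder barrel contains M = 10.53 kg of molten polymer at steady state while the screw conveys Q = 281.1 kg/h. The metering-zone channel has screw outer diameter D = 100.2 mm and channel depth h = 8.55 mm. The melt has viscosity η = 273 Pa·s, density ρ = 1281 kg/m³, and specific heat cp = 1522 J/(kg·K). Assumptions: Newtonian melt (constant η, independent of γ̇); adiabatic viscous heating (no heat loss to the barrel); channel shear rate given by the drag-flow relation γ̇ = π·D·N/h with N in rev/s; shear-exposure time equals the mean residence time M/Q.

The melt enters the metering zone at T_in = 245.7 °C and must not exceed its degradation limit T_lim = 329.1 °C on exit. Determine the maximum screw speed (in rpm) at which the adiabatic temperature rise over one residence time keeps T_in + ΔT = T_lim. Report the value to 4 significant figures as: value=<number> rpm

value=108.3 rpm

Q_s = Q / 3600 = 281.1 / 3600 = 0.0780833 kg/s
t_res = M / Q_s = 10.53 / 0.0780833 = 134.856 s
D = 100.2 mm = 0.1002 m;  h = 8.55 mm = 0.00855 m
Allowable rise: ΔT_a = T_lim − T_in = 329.1 − 245.7 = 83.4 K
Invert ΔT = ηγ̇²t_res/(ρcp) for γ̇: γ̇_max² = ΔT_a ρ cp / (η t_res) = 83.4·1281·1522 / (273·134.856) = 4416.69 s⁻²
Take the square root: γ̇_max = √(4416.69) = 66.4582 s⁻¹
N_max = γ̇_max h / (πD) = 66.4582·0.00855/(π·0.1002) = 1.80508 rev/s → ×60 = 108.305 rpm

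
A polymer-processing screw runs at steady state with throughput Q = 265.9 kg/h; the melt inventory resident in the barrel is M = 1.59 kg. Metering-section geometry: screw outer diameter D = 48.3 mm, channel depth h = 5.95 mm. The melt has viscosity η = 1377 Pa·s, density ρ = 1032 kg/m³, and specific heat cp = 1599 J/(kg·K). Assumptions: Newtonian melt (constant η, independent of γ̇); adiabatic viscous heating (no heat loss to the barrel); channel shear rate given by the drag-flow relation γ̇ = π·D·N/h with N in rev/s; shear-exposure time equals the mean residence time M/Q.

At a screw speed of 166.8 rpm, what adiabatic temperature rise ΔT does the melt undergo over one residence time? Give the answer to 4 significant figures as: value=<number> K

Throughput in SI: Q_s = 265.9 kg/h ÷ 3600 s/h = 0.0738611 kg/s
t_res = M / Q_s = 1.59 ÷ 0.0738611 = 21.5269 s
D = 48.3 mm = 0.0483 m;  h = 5.95 mm = 0.00595 m;  N = 166.8 rpm / 60 = 2.78 rev/s
γ̇ = π D N / h = (π)(0.0483)(2.78) / 0.00595 = 70.8965 s⁻¹
Adiabatic rise: ΔT = η γ̇² t_res / (ρ cp) = 1377·(70.8965)²·21.5269 / (1032·1599) = 90.2894 K

value=90.29 K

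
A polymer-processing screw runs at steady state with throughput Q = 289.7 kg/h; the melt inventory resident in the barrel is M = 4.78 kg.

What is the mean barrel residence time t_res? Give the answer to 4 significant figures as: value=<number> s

value=59.40 s

Convert throughput: Q = 289.7 kg/h = 289.7/3600 = 0.0804722 kg/s
t_res = M / Q_s = 4.78 ÷ 0.0804722 = 59.3994 s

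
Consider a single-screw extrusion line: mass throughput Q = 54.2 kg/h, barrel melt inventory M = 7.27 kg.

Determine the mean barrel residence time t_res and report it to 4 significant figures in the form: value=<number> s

Throughput in SI: Q_s = 54.2 kg/h ÷ 3600 s/h = 0.0150556 kg/s
Mean residence time: t_res = M/Q_s = 7.27 kg / 0.0150556 kg/s = 482.878 s

value=482.9 s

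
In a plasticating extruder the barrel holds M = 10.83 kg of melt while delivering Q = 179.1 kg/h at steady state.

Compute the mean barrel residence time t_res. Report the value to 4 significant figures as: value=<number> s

value=217.7 s

Convert throughput: Q = 179.1 kg/h = 179.1/3600 = 0.04975 kg/s
Mean residence time: t_res = M/Q_s = 10.83 kg / 0.04975 kg/s = 217.688 s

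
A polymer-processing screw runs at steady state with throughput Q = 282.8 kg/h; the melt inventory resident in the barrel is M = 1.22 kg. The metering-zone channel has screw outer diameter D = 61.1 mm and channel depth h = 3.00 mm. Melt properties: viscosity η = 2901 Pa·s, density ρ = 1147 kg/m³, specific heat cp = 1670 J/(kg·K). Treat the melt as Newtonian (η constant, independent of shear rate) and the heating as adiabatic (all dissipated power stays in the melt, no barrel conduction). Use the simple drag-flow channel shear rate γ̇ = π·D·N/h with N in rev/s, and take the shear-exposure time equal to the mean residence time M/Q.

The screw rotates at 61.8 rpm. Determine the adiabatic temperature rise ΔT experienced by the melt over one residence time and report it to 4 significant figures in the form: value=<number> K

Throughput in SI: Q_s = 282.8 kg/h ÷ 3600 s/h = 0.0785556 kg/s
t_res = M / Q_s = 1.22 ÷ 0.0785556 = 15.5304 s
Convert to SI: D = 0.0611 m, h = 0.003 m, N = 61.8/60 = 1.03 rev/s
γ̇ = π D N / h = (π)(0.0611)(1.03) / 0.003 = 65.9033 s⁻¹
ΔT = η·γ̇²·t_res/(ρ·cp) = [2901 × 65.9033² × 15.5304] / [1147 × 1670] = 102.156 K

value=102.2 K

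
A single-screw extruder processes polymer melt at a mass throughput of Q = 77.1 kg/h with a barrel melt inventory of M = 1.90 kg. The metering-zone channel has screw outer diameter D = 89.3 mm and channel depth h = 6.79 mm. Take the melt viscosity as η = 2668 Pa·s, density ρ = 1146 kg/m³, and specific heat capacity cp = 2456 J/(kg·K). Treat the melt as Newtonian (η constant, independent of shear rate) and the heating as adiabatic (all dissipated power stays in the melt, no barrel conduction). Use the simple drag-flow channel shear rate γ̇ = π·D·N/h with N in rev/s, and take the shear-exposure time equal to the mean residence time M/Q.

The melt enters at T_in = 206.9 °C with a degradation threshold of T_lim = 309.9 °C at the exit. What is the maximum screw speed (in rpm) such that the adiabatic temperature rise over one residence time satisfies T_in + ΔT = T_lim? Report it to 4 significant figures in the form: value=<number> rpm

value=50.82 rpm

Throughput in SI: Q_s = 77.1 kg/h ÷ 3600 s/h = 0.0214167 kg/s
t_res = M / Q_s = 1.90 / 0.0214167 = 88.716 s
D = 89.3 mm = 0.0893 m;  h = 6.79 mm = 0.00679 m
Allowable rise: ΔT_a = T_lim − T_in = 309.9 − 206.9 = 103 K
γ̇_max² = ΔT_a·ρ·cp / (η·t_res) = [103 × 1146 × 2456] / [2668 × 88.716] = 1224.79 s⁻²
Take the square root: γ̇_max = √(1224.79) = 34.997 s⁻¹
Solve γ̇ = πDN/h for N: N_max = γ̇_max·h/(π·D) = 34.997 × 0.00679 / (π × 0.0893) = 0.847032 rev/s = 50.8219 rpm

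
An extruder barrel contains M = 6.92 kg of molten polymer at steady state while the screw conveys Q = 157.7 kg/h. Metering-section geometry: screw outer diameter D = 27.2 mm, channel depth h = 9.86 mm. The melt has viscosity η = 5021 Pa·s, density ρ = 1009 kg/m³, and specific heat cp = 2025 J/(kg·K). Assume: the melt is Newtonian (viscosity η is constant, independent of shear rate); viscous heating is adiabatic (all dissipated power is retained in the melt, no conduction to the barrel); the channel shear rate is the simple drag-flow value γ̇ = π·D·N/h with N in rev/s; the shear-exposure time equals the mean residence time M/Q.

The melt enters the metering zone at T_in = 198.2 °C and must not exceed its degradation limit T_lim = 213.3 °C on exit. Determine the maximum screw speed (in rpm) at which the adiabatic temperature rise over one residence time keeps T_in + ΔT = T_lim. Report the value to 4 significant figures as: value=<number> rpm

value=43.18 rpm

Convert throughput: Q = 157.7 kg/h = 157.7/3600 = 0.0438056 kg/s
t_res = M / Q_s = 6.92 / 0.0438056 = 157.971 s
Convert to metres: D = 0.0272 m, h = 0.00986 m
ΔT_a = T_lim − T_in = 213.3 − 198.2 = 15.1 K
γ̇_max² = ΔT_a·ρ·cp/(η·t_res) = 15.1·1009·2025/(5021·157.971) = 38.8979 s⁻²
γ̇_max = sqrt(38.8979) = 6.23682 s⁻¹
N_max = γ̇_max h / (πD) = 6.23682·0.00986/(π·0.0272) = 0.71965 rev/s → ×60 = 43.179 rpm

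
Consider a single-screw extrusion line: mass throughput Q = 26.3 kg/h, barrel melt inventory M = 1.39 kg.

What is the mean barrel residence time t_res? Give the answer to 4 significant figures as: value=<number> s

value=190.3 s

Convert throughput: Q = 26.3 kg/h = 26.3/3600 = 0.00730556 kg/s
t_res = M / Q_s = 1.39 / 0.00730556 = 190.266 s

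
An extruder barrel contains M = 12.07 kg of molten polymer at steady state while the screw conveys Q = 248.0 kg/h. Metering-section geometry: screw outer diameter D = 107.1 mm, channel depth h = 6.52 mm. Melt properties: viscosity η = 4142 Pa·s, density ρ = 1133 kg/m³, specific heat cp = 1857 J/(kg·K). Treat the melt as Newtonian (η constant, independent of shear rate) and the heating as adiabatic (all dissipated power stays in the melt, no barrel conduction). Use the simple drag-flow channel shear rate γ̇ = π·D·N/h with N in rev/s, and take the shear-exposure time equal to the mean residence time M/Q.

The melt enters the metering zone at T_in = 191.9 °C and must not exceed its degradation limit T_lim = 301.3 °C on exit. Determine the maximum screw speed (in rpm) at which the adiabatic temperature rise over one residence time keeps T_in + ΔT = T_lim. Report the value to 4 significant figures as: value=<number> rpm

value=20.71 rpm

Throughput in SI: Q_s = 248.0 kg/h ÷ 3600 s/h = 0.0688889 kg/s
t_res = M / Q_s = 12.07 ÷ 0.0688889 = 175.21 s
Geometry in SI: D = 107.1 mm → 0.1071 m, h = 6.52 mm → 0.00652 m
ΔT_a = T_lim − T_in = 301.3 − 191.9 = 109.4 K
Invert ΔT = ηγ̇²t_res/(ρcp) for γ̇: γ̇_max² = ΔT_a ρ cp / (η t_res) = 109.4·1133·1857 / (4142·175.21) = 317.169 s⁻²
γ̇_max = sqrt(317.169) = 17.8092 s⁻¹
N_max = γ̇_max·h / (π·D) = 17.8092 · 0.00652 / (π · 0.1071) = 0.345107 rev/s = 20.7064 rpm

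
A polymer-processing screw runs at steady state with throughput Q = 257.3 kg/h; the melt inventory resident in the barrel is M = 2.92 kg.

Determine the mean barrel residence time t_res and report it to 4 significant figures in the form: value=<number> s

value=40.86 s

Throughput in SI: Q_s = 257.3 kg/h ÷ 3600 s/h = 0.0714722 kg/s
t_res = M / Q_s = 2.92 ÷ 0.0714722 = 40.855 s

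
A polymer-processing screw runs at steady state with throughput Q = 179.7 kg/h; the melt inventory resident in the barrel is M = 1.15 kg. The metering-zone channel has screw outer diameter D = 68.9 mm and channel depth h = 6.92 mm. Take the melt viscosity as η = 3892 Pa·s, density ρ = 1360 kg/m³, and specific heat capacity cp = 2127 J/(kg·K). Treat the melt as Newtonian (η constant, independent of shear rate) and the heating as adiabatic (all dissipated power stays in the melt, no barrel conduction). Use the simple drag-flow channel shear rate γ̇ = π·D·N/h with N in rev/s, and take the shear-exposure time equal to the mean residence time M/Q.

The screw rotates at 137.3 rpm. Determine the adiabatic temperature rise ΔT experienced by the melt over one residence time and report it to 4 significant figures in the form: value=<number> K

Throughput in SI: Q_s = 179.7 kg/h ÷ 3600 s/h = 0.0499167 kg/s
t_res = M / Q_s = 1.15 / 0.0499167 = 23.0384 s
Convert to SI: D = 0.0689 m, h = 0.00692 m, N = 137.3/60 = 2.28833 rev/s
Shear rate: γ̇ = πDN/h = π·0.0689·2.28833/0.00692 = 71.5784 s⁻¹
Adiabatic rise: ΔT = η γ̇² t_res / (ρ cp) = 3892·(71.5784)²·23.0384 / (1360·2127) = 158.812 K

value=158.8 K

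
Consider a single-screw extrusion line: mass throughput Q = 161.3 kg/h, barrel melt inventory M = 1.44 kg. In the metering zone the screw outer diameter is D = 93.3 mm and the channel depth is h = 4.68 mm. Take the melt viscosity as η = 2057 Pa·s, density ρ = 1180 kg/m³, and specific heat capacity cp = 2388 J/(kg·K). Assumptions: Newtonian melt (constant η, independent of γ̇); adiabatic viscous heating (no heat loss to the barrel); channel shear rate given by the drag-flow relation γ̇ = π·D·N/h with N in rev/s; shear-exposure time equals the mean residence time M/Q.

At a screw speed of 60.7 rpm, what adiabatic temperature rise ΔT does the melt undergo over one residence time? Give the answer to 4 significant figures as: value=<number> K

value=94.19 K

Throughput in SI: Q_s = 161.3 kg/h ÷ 3600 s/h = 0.0448056 kg/s
Mean residence time: t_res = M/Q_s = 1.44 kg / 0.0448056 kg/s = 32.1389 s
D = 93.3 mm = 0.0933 m;  h = 4.68 mm = 0.00468 m;  N = 60.7 rpm / 60 = 1.01167 rev/s
γ̇ = π D N / h = (π)(0.0933)(1.01167) / 0.00468 = 63.3612 s⁻¹
ΔT = η·γ̇²·t_res/(ρ·cp) = [2057 × 63.3612² × 32.1389] / [1180 × 2388] = 94.1878 K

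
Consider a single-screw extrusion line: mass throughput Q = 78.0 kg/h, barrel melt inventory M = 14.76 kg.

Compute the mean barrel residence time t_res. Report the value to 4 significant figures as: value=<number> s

Throughput in SI: Q_s = 78.0 kg/h ÷ 3600 s/h = 0.0216667 kg/s
t_res = M / Q_s = 14.76 ÷ 0.0216667 = 681.231 s

value=681.2 s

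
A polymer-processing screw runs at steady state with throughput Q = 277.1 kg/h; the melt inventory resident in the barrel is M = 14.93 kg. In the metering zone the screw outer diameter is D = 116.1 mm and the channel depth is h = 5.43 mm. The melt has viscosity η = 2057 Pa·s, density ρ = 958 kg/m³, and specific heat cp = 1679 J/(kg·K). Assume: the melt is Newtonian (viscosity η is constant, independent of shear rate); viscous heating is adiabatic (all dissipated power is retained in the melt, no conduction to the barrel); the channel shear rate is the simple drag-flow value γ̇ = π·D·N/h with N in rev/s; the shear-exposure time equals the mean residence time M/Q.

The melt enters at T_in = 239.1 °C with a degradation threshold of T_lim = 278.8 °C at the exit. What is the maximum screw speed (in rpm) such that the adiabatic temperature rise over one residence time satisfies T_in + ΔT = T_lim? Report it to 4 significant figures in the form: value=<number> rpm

Q_s = Q / 3600 = 277.1 / 3600 = 0.0769722 kg/s
Mean residence time: t_res = M/Q_s = 14.93 kg / 0.0769722 kg/s = 193.966 s
Convert to metres: D = 0.1161 m, h = 0.00543 m
ΔT_a = T_lim − T_in = 278.8 − 239.1 = 39.7 K
γ̇_max² = ΔT_a·ρ·cp/(η·t_res) = 39.7·958·1679/(2057·193.966) = 160.047 s⁻²
γ̇_max = sqrt(160.047) = 12.651 s⁻¹
Solve γ̇ = πDN/h for N: N_max = γ̇_max·h/(π·D) = 12.651 × 0.00543 / (π × 0.1161) = 0.188339 rev/s = 11.3004 rpm

value=11.30 rpm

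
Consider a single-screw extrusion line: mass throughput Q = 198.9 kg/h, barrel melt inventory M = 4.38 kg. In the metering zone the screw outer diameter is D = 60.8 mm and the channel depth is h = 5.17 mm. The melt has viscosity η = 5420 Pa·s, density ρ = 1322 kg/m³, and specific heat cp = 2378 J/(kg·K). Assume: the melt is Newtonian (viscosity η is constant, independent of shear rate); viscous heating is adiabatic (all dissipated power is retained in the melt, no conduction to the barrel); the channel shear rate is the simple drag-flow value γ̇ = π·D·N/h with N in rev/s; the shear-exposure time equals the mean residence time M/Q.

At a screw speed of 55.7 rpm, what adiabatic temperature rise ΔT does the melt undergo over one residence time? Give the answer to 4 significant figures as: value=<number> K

value=160.8 K

Convert throughput: Q = 198.9 kg/h = 198.9/3600 = 0.05525 kg/s
Mean residence time: t_res = M/Q_s = 4.38 kg / 0.05525 kg/s = 79.276 s
D = 60.8 mm = 0.0608 m;  h = 5.17 mm = 0.00517 m;  N = 55.7 rpm / 60 = 0.928333 rev/s
Shear rate: γ̇ = πDN/h = π·0.0608·0.928333/0.00517 = 34.2978 s⁻¹
ΔT = η·γ̇²·t_res/(ρ·cp) = [5420 × 34.2978² × 79.276] / [1322 × 2378] = 160.78 K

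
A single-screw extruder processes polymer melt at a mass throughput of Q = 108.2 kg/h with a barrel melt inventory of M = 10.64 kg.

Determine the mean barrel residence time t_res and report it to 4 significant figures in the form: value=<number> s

value=354.0 s

Q_s = Q / 3600 = 108.2 / 3600 = 0.0300556 kg/s
t_res = M / Q_s = 10.64 / 0.0300556 = 354.011 s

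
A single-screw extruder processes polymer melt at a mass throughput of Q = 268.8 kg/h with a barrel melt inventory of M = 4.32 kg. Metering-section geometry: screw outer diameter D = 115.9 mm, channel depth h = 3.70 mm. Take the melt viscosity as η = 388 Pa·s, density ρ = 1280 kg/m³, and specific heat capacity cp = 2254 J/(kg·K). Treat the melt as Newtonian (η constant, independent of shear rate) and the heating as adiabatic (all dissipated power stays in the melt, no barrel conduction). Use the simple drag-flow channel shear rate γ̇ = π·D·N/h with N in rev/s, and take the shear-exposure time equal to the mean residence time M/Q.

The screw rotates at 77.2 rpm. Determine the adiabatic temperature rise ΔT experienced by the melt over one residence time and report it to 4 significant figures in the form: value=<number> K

Q_s = Q / 3600 = 268.8 / 3600 = 0.0746667 kg/s
Mean residence time: t_res = M/Q_s = 4.32 kg / 0.0746667 kg/s = 57.8571 s
D = 115.9 mm = 0.1159 m;  h = 3.70 mm = 0.0037 m;  N = 77.2 rpm / 60 = 1.28667 rev/s
γ̇ = π D N / h = (π)(0.1159)(1.28667) / 0.0037 = 126.619 s⁻¹
Adiabatic rise: ΔT = η γ̇² t_res / (ρ cp) = 388·(126.619)²·57.8571 / (1280·2254) = 124.744 K

value=124.7 K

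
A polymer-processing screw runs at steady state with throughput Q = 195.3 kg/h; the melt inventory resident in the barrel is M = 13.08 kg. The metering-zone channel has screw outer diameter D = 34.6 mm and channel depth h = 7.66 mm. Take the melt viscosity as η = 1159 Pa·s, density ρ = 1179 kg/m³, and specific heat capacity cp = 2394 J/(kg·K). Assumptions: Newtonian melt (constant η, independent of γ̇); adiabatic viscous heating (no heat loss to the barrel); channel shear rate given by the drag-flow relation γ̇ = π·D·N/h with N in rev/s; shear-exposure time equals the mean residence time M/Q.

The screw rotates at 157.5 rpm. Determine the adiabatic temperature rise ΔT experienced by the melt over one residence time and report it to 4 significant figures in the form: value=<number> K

value=137.4 K

Q_s = Q / 3600 = 195.3 / 3600 = 0.05425 kg/s
t_res = M / Q_s = 13.08 / 0.05425 = 241.106 s
Geometry in metres: D = 34.6 mm → 0.0346 m, h = 7.66 mm → 0.00766 m; screw speed N = 157.5 rpm = 2.625 rev/s
Shear rate: γ̇ = πDN/h = π·0.0346·2.625/0.00766 = 37.25 s⁻¹
ΔT = η·γ̇²·t_res/(ρ·cp) = [1159 × 37.25² × 241.106] / [1179 × 2394] = 137.375 K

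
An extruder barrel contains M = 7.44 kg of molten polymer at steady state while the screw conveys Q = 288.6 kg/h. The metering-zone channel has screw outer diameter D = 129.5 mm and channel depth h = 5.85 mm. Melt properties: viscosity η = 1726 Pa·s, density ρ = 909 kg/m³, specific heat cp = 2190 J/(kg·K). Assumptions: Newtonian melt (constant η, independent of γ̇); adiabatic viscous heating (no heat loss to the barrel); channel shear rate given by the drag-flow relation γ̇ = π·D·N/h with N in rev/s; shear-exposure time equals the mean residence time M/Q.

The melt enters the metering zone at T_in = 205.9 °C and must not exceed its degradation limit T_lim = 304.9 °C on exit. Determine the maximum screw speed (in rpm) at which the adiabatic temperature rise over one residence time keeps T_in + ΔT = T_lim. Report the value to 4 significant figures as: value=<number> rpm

value=30.26 rpm

Q_s = Q / 3600 = 288.6 / 3600 = 0.0801667 kg/s
t_res = M / Q_s = 7.44 / 0.0801667 = 92.8067 s
Geometry in SI: D = 129.5 mm → 0.1295 m, h = 5.85 mm → 0.00585 m
ΔT_a = T_lim − T_in = 304.9 °C − 205.9 °C = 99 K
γ̇_max² = ΔT_a·ρ·cp/(η·t_res) = 99·909·2190/(1726·92.8067) = 1230.33 s⁻²
γ̇_max = √1230.33 = 35.0761 s⁻¹
Solve γ̇ = πDN/h for N: N_max = γ̇_max·h/(π·D) = 35.0761 × 0.00585 / (π × 0.1295) = 0.504368 rev/s = 30.2621 rpm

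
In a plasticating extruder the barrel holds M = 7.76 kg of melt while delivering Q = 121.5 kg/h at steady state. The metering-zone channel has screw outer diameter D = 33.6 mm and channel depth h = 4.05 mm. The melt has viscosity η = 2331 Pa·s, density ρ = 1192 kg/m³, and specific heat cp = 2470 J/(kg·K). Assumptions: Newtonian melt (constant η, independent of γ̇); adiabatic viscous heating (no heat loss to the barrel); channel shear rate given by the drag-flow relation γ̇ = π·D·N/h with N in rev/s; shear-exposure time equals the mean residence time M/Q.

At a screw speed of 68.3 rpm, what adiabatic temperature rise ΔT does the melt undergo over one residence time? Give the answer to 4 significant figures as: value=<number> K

value=160.2 K

Throughput in SI: Q_s = 121.5 kg/h ÷ 3600 s/h = 0.03375 kg/s
Mean residence time: t_res = M/Q_s = 7.76 kg / 0.03375 kg/s = 229.926 s
D = 33.6 mm = 0.0336 m;  h = 4.05 mm = 0.00405 m;  N = 68.3 rpm / 60 = 1.13833 rev/s
γ̇ = π D N / h = (π)(0.0336)(1.13833) / 0.00405 = 29.669 s⁻¹
ΔT = η·γ̇²·t_res/(ρ·cp) = [2331 × 29.669² × 229.926] / [1192 × 2470] = 160.238 K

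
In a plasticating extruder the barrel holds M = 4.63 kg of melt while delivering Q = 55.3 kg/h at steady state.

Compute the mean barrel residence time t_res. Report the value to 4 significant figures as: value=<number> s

value=301.4 s

Q_s = Q / 3600 = 55.3 / 3600 = 0.0153611 kg/s
t_res = M / Q_s = 4.63 ÷ 0.0153611 = 301.41 s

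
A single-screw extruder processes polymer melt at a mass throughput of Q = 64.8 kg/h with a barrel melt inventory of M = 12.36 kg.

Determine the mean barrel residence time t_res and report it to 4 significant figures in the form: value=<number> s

Q_s = Q / 3600 = 64.8 / 3600 = 0.018 kg/s
t_res = M / Q_s = 12.36 ÷ 0.018 = 686.667 s

value=686.7 s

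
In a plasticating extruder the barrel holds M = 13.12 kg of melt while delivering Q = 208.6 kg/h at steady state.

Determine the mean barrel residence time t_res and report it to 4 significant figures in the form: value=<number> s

Convert throughput: Q = 208.6 kg/h = 208.6/3600 = 0.0579444 kg/s
t_res = M / Q_s = 13.12 / 0.0579444 = 226.424 s

value=226.4 s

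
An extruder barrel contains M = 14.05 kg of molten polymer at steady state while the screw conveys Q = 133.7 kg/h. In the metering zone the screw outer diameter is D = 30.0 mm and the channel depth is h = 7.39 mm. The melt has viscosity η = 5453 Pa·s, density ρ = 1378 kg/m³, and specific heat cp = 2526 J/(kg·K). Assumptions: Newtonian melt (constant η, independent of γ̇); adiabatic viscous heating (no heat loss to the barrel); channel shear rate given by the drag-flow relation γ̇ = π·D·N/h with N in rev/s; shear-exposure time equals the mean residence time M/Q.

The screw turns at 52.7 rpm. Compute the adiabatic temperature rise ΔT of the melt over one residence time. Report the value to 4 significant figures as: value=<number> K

Q_s = Q / 3600 = 133.7 / 3600 = 0.0371389 kg/s
t_res = M / Q_s = 14.05 ÷ 0.0371389 = 378.31 s
Geometry in metres: D = 30.0 mm → 0.03 m, h = 7.39 mm → 0.00739 m; screw speed N = 52.7 rpm = 0.878333 rev/s
γ̇ = π D N / h = (π)(0.03)(0.878333) / 0.00739 = 11.2018 s⁻¹
Adiabatic rise: ΔT = η γ̇² t_res / (ρ cp) = 5453·(11.2018)²·378.31 / (1378·2526) = 74.3657 K

value=74.37 K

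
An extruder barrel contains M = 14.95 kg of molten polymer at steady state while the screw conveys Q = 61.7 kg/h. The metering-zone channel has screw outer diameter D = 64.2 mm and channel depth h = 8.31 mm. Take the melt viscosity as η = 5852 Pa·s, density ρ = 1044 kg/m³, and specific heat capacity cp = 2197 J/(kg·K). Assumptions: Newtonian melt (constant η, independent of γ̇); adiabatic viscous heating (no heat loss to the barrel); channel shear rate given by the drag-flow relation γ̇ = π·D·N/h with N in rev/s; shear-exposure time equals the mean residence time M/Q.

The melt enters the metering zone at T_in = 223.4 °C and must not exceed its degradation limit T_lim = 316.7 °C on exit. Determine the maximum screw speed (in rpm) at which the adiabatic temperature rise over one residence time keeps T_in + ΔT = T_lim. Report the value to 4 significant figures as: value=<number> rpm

value=16.01 rpm

Throughput in SI: Q_s = 61.7 kg/h ÷ 3600 s/h = 0.0171389 kg/s
Mean residence time: t_res = M/Q_s = 14.95 kg / 0.0171389 kg/s = 872.285 s
Geometry in SI: D = 64.2 mm → 0.0642 m, h = 8.31 mm → 0.00831 m
ΔT_a = T_lim − T_in = 316.7 − 223.4 = 93.3 K
Invert ΔT = ηγ̇²t_res/(ρcp) for γ̇: γ̇_max² = ΔT_a ρ cp / (η t_res) = 93.3·1044·2197 / (5852·872.285) = 41.9227 s⁻²
Take the square root: γ̇_max = √(41.9227) = 6.47477 s⁻¹
Solve γ̇ = πDN/h for N: N_max = γ̇_max·h/(π·D) = 6.47477 × 0.00831 / (π × 0.0642) = 0.266772 rev/s = 16.0063 rpm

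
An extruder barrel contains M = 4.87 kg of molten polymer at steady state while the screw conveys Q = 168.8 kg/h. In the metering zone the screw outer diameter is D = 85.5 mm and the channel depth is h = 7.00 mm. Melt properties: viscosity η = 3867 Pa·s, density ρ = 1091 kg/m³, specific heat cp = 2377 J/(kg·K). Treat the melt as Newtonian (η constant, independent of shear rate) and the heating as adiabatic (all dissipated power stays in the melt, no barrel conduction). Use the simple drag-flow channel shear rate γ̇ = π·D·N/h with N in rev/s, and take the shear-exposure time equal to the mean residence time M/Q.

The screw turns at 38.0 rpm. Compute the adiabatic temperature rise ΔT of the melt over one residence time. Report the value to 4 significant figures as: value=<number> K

value=91.47 K

Q_s = Q / 3600 = 168.8 / 3600 = 0.0468889 kg/s
t_res = M / Q_s = 4.87 ÷ 0.0468889 = 103.863 s
D = 85.5 mm = 0.0855 m;  h = 7.00 mm = 0.007 m;  N = 38.0 rpm / 60 = 0.633333 rev/s
γ̇ = π D N / h = (π)(0.0855)(0.633333) / 0.007 = 24.3025 s⁻¹
ΔT = η·γ̇²·t_res/(ρ·cp) = [3867 × 24.3025² × 103.863] / [1091 × 2377] = 91.4702 K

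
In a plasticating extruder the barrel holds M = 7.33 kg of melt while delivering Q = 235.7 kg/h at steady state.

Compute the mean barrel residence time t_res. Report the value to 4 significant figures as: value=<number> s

value=112.0 s

Q_s = Q / 3600 = 235.7 / 3600 = 0.0654722 kg/s
t_res = M / Q_s = 7.33 / 0.0654722 = 111.956 s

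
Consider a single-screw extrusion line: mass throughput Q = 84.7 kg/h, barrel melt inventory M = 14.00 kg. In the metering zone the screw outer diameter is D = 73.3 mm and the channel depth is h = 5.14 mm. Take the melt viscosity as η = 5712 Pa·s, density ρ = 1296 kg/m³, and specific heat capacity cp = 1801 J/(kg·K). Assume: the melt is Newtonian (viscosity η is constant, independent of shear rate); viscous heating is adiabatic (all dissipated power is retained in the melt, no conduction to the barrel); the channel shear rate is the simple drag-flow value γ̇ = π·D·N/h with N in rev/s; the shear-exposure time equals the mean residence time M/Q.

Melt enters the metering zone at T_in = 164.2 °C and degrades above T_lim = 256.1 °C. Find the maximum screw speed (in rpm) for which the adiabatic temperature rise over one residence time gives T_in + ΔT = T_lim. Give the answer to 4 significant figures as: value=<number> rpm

value=10.64 rpm

Throughput in SI: Q_s = 84.7 kg/h ÷ 3600 s/h = 0.0235278 kg/s
Mean residence time: t_res = M/Q_s = 14.00 kg / 0.0235278 kg/s = 595.041 s
D = 73.3 mm = 0.0733 m;  h = 5.14 mm = 0.00514 m
ΔT_a = T_lim − T_in = 256.1 − 164.2 = 91.9 K
Invert ΔT = ηγ̇²t_res/(ρcp) for γ̇: γ̇_max² = ΔT_a ρ cp / (η t_res) = 91.9·1296·1801 / (5712·595.041) = 63.1101 s⁻²
Take the square root: γ̇_max = √(63.1101) = 7.94419 s⁻¹
N_max = γ̇_max h / (πD) = 7.94419·0.00514/(π·0.0733) = 0.17732 rev/s → ×60 = 10.6392 rpm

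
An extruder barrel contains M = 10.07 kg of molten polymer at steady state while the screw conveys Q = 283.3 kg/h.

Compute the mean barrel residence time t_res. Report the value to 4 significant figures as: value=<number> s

value=128.0 s

Q_s = Q / 3600 = 283.3 / 3600 = 0.0786944 kg/s
t_res = M / Q_s = 10.07 ÷ 0.0786944 = 127.963 s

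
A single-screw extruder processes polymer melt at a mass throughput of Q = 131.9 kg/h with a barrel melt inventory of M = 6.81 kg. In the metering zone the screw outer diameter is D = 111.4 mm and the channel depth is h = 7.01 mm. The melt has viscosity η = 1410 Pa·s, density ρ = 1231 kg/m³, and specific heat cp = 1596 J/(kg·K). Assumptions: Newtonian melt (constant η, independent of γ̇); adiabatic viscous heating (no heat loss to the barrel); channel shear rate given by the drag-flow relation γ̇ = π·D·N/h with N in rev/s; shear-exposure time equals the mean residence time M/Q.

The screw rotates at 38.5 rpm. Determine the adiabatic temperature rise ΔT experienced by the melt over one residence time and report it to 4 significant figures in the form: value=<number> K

value=136.9 K

Q_s = Q / 3600 = 131.9 / 3600 = 0.0366389 kg/s
Mean residence time: t_res = M/Q_s = 6.81 kg / 0.0366389 kg/s = 185.868 s
Geometry in metres: D = 111.4 mm → 0.1114 m, h = 7.01 mm → 0.00701 m; screw speed N = 38.5 rpm = 0.641667 rev/s
γ̇ = π·D·N / h = π · 0.1114 · 0.641667 / 0.00701 = 32.0351 s⁻¹
Adiabatic rise: ΔT = η γ̇² t_res / (ρ cp) = 1410·(32.0351)²·185.868 / (1231·1596) = 136.895 K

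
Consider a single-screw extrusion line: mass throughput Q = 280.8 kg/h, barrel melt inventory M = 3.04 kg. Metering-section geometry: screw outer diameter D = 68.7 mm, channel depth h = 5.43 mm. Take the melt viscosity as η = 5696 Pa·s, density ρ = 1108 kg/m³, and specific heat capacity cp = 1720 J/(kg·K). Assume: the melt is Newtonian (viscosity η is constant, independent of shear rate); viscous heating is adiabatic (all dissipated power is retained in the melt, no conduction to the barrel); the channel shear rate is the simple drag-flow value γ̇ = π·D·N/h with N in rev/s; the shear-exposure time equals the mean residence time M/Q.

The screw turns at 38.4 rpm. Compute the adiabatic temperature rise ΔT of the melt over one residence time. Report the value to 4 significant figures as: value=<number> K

value=75.38 K

Throughput in SI: Q_s = 280.8 kg/h ÷ 3600 s/h = 0.078 kg/s
Mean residence time: t_res = M/Q_s = 3.04 kg / 0.078 kg/s = 38.9744 s
Convert to SI: D = 0.0687 m, h = 0.00543 m, N = 38.4/60 = 0.64 rev/s
γ̇ = π·D·N / h = π · 0.0687 · 0.64 / 0.00543 = 25.4382 s⁻¹
Adiabatic rise: ΔT = η γ̇² t_res / (ρ cp) = 5696·(25.4382)²·38.9744 / (1108·1720) = 75.3797 K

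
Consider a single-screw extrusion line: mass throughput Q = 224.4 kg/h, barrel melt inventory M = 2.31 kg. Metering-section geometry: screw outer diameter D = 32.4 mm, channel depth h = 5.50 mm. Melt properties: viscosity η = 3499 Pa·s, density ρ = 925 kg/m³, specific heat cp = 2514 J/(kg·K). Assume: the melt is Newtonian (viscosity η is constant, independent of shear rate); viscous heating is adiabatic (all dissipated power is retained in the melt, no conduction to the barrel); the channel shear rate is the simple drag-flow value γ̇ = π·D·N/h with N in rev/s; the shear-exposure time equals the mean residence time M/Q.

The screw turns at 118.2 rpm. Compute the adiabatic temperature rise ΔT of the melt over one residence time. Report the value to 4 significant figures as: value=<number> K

Q_s = Q / 3600 = 224.4 / 3600 = 0.0623333 kg/s
Mean residence time: t_res = M/Q_s = 2.31 kg / 0.0623333 kg/s = 37.0588 s
Convert to SI: D = 0.0324 m, h = 0.0055 m, N = 118.2/60 = 1.97 rev/s
γ̇ = π D N / h = (π)(0.0324)(1.97) / 0.0055 = 36.4585 s⁻¹
Adiabatic rise: ΔT = η γ̇² t_res / (ρ cp) = 3499·(36.4585)²·37.0588 / (925·2514) = 74.1183 K

value=74.12 K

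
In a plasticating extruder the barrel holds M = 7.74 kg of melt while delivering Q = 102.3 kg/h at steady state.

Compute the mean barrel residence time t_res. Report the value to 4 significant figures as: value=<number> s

Convert throughput: Q = 102.3 kg/h = 102.3/3600 = 0.0284167 kg/s
Mean residence time: t_res = M/Q_s = 7.74 kg / 0.0284167 kg/s = 272.375 s

value=272.4 s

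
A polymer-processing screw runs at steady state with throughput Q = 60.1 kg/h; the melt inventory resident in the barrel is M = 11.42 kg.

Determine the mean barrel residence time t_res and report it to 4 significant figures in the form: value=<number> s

Q_s = Q / 3600 = 60.1 / 3600 = 0.0166944 kg/s
Mean residence time: t_res = M/Q_s = 11.42 kg / 0.0166944 kg/s = 684.06 s

value=684.1 s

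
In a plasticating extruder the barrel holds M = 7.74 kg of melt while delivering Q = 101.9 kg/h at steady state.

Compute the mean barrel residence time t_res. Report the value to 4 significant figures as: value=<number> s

value=273.4 s

Convert throughput: Q = 101.9 kg/h = 101.9/3600 = 0.0283056 kg/s
Mean residence time: t_res = M/Q_s = 7.74 kg / 0.0283056 kg/s = 273.445 s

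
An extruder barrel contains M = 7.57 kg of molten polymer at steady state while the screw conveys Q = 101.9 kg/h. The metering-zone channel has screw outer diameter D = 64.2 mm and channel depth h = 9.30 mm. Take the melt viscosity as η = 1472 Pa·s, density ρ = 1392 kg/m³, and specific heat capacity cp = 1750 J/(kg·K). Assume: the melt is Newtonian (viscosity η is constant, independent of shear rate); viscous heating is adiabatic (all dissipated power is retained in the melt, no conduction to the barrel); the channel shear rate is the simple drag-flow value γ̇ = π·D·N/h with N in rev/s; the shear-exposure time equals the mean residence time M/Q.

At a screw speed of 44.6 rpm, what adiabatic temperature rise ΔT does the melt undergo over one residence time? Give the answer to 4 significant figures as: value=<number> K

Convert throughput: Q = 101.9 kg/h = 101.9/3600 = 0.0283056 kg/s
t_res = M / Q_s = 7.57 / 0.0283056 = 267.439 s
Geometry in metres: D = 64.2 mm → 0.0642 m, h = 9.30 mm → 0.0093 m; screw speed N = 44.6 rpm = 0.743333 rev/s
γ̇ = π D N / h = (π)(0.0642)(0.743333) / 0.0093 = 16.1208 s⁻¹
Adiabatic rise: ΔT = η γ̇² t_res / (ρ cp) = 1472·(16.1208)²·267.439 / (1392·1750) = 41.9977 K

value=42.00 K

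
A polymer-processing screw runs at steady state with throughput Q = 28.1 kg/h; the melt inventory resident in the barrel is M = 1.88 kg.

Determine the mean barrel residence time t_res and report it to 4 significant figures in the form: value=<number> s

value=240.9 s

Convert throughput: Q = 28.1 kg/h = 28.1/3600 = 0.00780556 kg/s
t_res = M / Q_s = 1.88 / 0.00780556 = 240.854 s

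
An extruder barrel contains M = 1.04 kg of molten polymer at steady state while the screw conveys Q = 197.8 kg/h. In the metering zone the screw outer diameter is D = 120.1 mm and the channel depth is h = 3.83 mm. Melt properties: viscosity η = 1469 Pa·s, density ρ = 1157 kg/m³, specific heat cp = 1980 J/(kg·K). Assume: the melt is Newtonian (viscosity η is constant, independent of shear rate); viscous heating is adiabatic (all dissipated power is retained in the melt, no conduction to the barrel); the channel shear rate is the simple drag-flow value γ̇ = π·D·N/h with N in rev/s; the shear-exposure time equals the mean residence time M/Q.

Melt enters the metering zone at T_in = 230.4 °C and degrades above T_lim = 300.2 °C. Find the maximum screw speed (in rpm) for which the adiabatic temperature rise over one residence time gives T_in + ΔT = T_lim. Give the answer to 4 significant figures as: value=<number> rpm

Throughput in SI: Q_s = 197.8 kg/h ÷ 3600 s/h = 0.0549444 kg/s
Mean residence time: t_res = M/Q_s = 1.04 kg / 0.0549444 kg/s = 18.9282 s
D = 120.1 mm = 0.1201 m;  h = 3.83 mm = 0.00383 m
ΔT_a = T_lim − T_in = 300.2 °C − 230.4 °C = 69.8 K
γ̇_max² = ΔT_a·ρ·cp / (η·t_res) = [69.8 × 1157 × 1980] / [1469 × 18.9282] = 5750.73 s⁻²
γ̇_max = sqrt(5750.73) = 75.8335 s⁻¹
Solve γ̇ = πDN/h for N: N_max = γ̇_max·h/(π·D) = 75.8335 × 0.00383 / (π × 0.1201) = 0.769781 rev/s = 46.1869 rpm

value=46.19 rpm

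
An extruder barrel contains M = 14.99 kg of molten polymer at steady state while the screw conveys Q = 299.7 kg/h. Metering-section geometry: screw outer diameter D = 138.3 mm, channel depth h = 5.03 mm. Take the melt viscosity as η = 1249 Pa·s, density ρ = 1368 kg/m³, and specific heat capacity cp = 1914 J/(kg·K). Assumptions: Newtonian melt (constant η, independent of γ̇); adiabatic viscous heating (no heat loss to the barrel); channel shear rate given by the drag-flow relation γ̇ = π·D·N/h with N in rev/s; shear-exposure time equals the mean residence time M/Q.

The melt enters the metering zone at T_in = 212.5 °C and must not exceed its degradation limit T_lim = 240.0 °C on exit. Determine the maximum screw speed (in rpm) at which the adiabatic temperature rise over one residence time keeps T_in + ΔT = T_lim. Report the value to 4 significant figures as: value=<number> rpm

Q_s = Q / 3600 = 299.7 / 3600 = 0.08325 kg/s
Mean residence time: t_res = M/Q_s = 14.99 kg / 0.08325 kg/s = 180.06 s
Geometry in SI: D = 138.3 mm → 0.1383 m, h = 5.03 mm → 0.00503 m
Allowable rise: ΔT_a = T_lim − T_in = 240.0 − 212.5 = 27.5 K
γ̇_max² = ΔT_a·ρ·cp / (η·t_res) = [27.5 × 1368 × 1914] / [1249 × 180.06] = 320.17 s⁻²
γ̇_max = √320.17 = 17.8933 s⁻¹
N_max = γ̇_max·h / (π·D) = 17.8933 · 0.00503 / (π · 0.1383) = 0.207151 rev/s = 12.429 rpm

value=12.43 rpm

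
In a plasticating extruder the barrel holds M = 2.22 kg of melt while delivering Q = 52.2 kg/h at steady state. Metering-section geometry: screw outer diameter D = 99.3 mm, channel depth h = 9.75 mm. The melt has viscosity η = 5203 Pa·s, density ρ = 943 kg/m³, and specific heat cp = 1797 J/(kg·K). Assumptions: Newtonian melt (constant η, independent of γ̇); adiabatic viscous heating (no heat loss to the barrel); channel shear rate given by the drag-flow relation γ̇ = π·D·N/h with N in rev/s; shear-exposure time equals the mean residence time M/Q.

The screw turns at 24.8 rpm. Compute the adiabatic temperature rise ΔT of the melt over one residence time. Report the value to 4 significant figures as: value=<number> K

Throughput in SI: Q_s = 52.2 kg/h ÷ 3600 s/h = 0.0145 kg/s
t_res = M / Q_s = 2.22 / 0.0145 = 153.103 s
Geometry in metres: D = 99.3 mm → 0.0993 m, h = 9.75 mm → 0.00975 m; screw speed N = 24.8 rpm = 0.413333 rev/s
Shear rate: γ̇ = πDN/h = π·0.0993·0.413333/0.00975 = 13.225 s⁻¹
ΔT = η·γ̇²·t_res/(ρ·cp) = [5203 × 13.225² × 153.103] / [943 × 1797] = 82.2184 K

value=82.22 K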